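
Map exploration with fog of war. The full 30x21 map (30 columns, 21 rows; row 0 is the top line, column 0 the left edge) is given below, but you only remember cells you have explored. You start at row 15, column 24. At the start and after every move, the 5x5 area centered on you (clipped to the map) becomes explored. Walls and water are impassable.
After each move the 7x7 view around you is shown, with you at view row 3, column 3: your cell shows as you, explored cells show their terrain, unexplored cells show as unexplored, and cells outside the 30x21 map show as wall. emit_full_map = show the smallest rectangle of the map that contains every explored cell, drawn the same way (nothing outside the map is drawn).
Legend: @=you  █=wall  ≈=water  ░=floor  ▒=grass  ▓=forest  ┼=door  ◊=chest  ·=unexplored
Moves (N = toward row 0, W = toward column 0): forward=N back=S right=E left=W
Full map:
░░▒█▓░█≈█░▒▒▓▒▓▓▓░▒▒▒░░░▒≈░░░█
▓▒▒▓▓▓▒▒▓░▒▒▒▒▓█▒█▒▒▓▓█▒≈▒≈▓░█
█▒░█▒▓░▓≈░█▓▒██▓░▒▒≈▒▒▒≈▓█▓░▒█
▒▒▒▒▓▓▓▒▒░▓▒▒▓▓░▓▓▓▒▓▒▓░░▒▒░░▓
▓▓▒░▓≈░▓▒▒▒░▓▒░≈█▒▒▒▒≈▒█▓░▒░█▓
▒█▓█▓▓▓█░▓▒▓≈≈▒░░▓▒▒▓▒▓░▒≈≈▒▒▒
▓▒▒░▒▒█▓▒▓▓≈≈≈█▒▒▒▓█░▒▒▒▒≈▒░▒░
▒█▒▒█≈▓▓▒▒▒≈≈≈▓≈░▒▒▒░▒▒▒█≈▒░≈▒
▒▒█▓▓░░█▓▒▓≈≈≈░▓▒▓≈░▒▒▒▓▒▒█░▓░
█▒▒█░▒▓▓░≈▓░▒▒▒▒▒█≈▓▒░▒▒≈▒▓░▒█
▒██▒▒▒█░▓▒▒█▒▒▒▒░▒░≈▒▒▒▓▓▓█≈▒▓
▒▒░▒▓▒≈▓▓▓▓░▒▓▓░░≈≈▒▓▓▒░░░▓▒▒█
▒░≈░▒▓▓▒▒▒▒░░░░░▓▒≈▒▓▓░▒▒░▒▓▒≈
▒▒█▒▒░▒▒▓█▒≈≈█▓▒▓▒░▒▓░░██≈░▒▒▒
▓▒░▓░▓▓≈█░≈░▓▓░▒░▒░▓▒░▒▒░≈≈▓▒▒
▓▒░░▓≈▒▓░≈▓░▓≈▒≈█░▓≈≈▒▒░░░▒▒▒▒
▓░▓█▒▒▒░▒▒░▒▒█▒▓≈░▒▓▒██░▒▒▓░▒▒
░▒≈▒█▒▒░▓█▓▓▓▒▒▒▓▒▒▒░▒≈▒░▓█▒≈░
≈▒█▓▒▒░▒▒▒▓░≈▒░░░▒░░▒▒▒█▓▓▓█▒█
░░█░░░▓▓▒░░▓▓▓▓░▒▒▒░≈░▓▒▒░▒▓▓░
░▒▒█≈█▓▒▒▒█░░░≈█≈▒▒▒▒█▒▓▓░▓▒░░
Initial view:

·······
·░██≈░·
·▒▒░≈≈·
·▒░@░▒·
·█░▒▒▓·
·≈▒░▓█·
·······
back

·░██≈░·
·▒▒░≈≈·
·▒░░░▒·
·█░@▒▓·
·≈▒░▓█·
·▒█▓▓▓·
·······

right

░██≈░··
▒▒░≈≈▓·
▒░░░▒▒·
█░▒@▓░·
≈▒░▓█▒·
▒█▓▓▓█·
·······

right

██≈░···
▒░≈≈▓▒·
░░░▒▒▒·
░▒▒@░▒·
▒░▓█▒≈·
█▓▓▓█▒·
·······

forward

·······
██≈░▒▒·
▒░≈≈▓▒·
░░░@▒▒·
░▒▒▓░▒·
▒░▓█▒≈·
█▓▓▓█▒·

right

······█
█≈░▒▒▒█
░≈≈▓▒▒█
░░▒@▒▒█
▒▒▓░▒▒█
░▓█▒≈░█
▓▓▓█▒·█

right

·····██
≈░▒▒▒██
≈≈▓▒▒██
░▒▒@▒██
▒▓░▒▒██
▓█▒≈░██
▓▓█▒·██

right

····███
░▒▒▒███
≈▓▒▒███
▒▒▒@███
▓░▒▒███
█▒≈░███
▓█▒·███

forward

····███
·▓▒≈███
░▒▒▒███
≈▓▒@███
▒▒▒▒███
▓░▒▒███
█▒≈░███

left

·····██
·▒▓▒≈██
≈░▒▒▒██
≈≈▓@▒██
░▒▒▒▒██
▒▓░▒▒██
▓█▒≈░██

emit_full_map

····▒▓▒≈
░██≈░▒▒▒
▒▒░≈≈▓@▒
▒░░░▒▒▒▒
█░▒▒▓░▒▒
≈▒░▓█▒≈░
▒█▓▓▓█▒·

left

······█
·░▒▓▒≈█
█≈░▒▒▒█
░≈≈@▒▒█
░░▒▒▒▒█
▒▒▓░▒▒█
░▓█▒≈░█

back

·░▒▓▒≈█
█≈░▒▒▒█
░≈≈▓▒▒█
░░▒@▒▒█
▒▒▓░▒▒█
░▓█▒≈░█
▓▓▓█▒·█

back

█≈░▒▒▒█
░≈≈▓▒▒█
░░▒▒▒▒█
▒▒▓@▒▒█
░▓█▒≈░█
▓▓▓█▒██
······█

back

░≈≈▓▒▒█
░░▒▒▒▒█
▒▒▓░▒▒█
░▓█@≈░█
▓▓▓█▒██
·░▒▓▓░█
······█

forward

█≈░▒▒▒█
░≈≈▓▒▒█
░░▒▒▒▒█
▒▒▓@▒▒█
░▓█▒≈░█
▓▓▓█▒██
·░▒▓▓░█

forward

·░▒▓▒≈█
█≈░▒▒▒█
░≈≈▓▒▒█
░░▒@▒▒█
▒▒▓░▒▒█
░▓█▒≈░█
▓▓▓█▒██

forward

······█
·░▒▓▒≈█
█≈░▒▒▒█
░≈≈@▒▒█
░░▒▒▒▒█
▒▒▓░▒▒█
░▓█▒≈░█

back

·░▒▓▒≈█
█≈░▒▒▒█
░≈≈▓▒▒█
░░▒@▒▒█
▒▒▓░▒▒█
░▓█▒≈░█
▓▓▓█▒██

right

░▒▓▒≈██
≈░▒▒▒██
≈≈▓▒▒██
░▒▒@▒██
▒▓░▒▒██
▓█▒≈░██
▓▓█▒███


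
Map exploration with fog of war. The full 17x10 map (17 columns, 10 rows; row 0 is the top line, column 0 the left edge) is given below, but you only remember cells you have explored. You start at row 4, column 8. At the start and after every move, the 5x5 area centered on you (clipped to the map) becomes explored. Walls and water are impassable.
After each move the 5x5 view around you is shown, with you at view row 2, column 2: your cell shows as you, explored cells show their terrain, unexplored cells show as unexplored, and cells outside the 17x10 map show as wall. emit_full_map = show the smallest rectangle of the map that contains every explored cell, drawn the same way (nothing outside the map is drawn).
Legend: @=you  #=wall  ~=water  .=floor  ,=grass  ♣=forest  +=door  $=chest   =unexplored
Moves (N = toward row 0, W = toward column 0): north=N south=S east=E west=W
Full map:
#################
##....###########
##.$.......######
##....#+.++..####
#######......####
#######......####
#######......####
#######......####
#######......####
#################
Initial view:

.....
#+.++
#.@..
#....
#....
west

.....
.#+.+
##@..
##...
##...

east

.....
#+.++
#.@..
#....
#....

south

#+.++
#....
#.@..
#....
#....

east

+.++.
.....
..@..
.....
.....

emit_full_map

...... 
.#+.++.
##.....
##..@..
##.....
 #.....

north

....#
+.++.
..@..
.....
.....

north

#####
....#
+.@+.
.....
.....

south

....#
+.++.
..@..
.....
.....

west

.....
#+.++
#.@..
#....
#....

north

#####
.....
#+@++
#....
#....

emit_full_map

 ######
......#
.#+@++.
##.....
##.....
##.....
 #.....

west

.####
.....
.#@.+
##...
##...

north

#####
.####
..@..
.#+.+
##...

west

#####
..###
..@..
..#+.
###..

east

#####
.####
..@..
.#+.+
##...

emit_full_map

######  
..######
...@...#
..#+.++.
###.....
 ##.....
 ##.....
  #.....


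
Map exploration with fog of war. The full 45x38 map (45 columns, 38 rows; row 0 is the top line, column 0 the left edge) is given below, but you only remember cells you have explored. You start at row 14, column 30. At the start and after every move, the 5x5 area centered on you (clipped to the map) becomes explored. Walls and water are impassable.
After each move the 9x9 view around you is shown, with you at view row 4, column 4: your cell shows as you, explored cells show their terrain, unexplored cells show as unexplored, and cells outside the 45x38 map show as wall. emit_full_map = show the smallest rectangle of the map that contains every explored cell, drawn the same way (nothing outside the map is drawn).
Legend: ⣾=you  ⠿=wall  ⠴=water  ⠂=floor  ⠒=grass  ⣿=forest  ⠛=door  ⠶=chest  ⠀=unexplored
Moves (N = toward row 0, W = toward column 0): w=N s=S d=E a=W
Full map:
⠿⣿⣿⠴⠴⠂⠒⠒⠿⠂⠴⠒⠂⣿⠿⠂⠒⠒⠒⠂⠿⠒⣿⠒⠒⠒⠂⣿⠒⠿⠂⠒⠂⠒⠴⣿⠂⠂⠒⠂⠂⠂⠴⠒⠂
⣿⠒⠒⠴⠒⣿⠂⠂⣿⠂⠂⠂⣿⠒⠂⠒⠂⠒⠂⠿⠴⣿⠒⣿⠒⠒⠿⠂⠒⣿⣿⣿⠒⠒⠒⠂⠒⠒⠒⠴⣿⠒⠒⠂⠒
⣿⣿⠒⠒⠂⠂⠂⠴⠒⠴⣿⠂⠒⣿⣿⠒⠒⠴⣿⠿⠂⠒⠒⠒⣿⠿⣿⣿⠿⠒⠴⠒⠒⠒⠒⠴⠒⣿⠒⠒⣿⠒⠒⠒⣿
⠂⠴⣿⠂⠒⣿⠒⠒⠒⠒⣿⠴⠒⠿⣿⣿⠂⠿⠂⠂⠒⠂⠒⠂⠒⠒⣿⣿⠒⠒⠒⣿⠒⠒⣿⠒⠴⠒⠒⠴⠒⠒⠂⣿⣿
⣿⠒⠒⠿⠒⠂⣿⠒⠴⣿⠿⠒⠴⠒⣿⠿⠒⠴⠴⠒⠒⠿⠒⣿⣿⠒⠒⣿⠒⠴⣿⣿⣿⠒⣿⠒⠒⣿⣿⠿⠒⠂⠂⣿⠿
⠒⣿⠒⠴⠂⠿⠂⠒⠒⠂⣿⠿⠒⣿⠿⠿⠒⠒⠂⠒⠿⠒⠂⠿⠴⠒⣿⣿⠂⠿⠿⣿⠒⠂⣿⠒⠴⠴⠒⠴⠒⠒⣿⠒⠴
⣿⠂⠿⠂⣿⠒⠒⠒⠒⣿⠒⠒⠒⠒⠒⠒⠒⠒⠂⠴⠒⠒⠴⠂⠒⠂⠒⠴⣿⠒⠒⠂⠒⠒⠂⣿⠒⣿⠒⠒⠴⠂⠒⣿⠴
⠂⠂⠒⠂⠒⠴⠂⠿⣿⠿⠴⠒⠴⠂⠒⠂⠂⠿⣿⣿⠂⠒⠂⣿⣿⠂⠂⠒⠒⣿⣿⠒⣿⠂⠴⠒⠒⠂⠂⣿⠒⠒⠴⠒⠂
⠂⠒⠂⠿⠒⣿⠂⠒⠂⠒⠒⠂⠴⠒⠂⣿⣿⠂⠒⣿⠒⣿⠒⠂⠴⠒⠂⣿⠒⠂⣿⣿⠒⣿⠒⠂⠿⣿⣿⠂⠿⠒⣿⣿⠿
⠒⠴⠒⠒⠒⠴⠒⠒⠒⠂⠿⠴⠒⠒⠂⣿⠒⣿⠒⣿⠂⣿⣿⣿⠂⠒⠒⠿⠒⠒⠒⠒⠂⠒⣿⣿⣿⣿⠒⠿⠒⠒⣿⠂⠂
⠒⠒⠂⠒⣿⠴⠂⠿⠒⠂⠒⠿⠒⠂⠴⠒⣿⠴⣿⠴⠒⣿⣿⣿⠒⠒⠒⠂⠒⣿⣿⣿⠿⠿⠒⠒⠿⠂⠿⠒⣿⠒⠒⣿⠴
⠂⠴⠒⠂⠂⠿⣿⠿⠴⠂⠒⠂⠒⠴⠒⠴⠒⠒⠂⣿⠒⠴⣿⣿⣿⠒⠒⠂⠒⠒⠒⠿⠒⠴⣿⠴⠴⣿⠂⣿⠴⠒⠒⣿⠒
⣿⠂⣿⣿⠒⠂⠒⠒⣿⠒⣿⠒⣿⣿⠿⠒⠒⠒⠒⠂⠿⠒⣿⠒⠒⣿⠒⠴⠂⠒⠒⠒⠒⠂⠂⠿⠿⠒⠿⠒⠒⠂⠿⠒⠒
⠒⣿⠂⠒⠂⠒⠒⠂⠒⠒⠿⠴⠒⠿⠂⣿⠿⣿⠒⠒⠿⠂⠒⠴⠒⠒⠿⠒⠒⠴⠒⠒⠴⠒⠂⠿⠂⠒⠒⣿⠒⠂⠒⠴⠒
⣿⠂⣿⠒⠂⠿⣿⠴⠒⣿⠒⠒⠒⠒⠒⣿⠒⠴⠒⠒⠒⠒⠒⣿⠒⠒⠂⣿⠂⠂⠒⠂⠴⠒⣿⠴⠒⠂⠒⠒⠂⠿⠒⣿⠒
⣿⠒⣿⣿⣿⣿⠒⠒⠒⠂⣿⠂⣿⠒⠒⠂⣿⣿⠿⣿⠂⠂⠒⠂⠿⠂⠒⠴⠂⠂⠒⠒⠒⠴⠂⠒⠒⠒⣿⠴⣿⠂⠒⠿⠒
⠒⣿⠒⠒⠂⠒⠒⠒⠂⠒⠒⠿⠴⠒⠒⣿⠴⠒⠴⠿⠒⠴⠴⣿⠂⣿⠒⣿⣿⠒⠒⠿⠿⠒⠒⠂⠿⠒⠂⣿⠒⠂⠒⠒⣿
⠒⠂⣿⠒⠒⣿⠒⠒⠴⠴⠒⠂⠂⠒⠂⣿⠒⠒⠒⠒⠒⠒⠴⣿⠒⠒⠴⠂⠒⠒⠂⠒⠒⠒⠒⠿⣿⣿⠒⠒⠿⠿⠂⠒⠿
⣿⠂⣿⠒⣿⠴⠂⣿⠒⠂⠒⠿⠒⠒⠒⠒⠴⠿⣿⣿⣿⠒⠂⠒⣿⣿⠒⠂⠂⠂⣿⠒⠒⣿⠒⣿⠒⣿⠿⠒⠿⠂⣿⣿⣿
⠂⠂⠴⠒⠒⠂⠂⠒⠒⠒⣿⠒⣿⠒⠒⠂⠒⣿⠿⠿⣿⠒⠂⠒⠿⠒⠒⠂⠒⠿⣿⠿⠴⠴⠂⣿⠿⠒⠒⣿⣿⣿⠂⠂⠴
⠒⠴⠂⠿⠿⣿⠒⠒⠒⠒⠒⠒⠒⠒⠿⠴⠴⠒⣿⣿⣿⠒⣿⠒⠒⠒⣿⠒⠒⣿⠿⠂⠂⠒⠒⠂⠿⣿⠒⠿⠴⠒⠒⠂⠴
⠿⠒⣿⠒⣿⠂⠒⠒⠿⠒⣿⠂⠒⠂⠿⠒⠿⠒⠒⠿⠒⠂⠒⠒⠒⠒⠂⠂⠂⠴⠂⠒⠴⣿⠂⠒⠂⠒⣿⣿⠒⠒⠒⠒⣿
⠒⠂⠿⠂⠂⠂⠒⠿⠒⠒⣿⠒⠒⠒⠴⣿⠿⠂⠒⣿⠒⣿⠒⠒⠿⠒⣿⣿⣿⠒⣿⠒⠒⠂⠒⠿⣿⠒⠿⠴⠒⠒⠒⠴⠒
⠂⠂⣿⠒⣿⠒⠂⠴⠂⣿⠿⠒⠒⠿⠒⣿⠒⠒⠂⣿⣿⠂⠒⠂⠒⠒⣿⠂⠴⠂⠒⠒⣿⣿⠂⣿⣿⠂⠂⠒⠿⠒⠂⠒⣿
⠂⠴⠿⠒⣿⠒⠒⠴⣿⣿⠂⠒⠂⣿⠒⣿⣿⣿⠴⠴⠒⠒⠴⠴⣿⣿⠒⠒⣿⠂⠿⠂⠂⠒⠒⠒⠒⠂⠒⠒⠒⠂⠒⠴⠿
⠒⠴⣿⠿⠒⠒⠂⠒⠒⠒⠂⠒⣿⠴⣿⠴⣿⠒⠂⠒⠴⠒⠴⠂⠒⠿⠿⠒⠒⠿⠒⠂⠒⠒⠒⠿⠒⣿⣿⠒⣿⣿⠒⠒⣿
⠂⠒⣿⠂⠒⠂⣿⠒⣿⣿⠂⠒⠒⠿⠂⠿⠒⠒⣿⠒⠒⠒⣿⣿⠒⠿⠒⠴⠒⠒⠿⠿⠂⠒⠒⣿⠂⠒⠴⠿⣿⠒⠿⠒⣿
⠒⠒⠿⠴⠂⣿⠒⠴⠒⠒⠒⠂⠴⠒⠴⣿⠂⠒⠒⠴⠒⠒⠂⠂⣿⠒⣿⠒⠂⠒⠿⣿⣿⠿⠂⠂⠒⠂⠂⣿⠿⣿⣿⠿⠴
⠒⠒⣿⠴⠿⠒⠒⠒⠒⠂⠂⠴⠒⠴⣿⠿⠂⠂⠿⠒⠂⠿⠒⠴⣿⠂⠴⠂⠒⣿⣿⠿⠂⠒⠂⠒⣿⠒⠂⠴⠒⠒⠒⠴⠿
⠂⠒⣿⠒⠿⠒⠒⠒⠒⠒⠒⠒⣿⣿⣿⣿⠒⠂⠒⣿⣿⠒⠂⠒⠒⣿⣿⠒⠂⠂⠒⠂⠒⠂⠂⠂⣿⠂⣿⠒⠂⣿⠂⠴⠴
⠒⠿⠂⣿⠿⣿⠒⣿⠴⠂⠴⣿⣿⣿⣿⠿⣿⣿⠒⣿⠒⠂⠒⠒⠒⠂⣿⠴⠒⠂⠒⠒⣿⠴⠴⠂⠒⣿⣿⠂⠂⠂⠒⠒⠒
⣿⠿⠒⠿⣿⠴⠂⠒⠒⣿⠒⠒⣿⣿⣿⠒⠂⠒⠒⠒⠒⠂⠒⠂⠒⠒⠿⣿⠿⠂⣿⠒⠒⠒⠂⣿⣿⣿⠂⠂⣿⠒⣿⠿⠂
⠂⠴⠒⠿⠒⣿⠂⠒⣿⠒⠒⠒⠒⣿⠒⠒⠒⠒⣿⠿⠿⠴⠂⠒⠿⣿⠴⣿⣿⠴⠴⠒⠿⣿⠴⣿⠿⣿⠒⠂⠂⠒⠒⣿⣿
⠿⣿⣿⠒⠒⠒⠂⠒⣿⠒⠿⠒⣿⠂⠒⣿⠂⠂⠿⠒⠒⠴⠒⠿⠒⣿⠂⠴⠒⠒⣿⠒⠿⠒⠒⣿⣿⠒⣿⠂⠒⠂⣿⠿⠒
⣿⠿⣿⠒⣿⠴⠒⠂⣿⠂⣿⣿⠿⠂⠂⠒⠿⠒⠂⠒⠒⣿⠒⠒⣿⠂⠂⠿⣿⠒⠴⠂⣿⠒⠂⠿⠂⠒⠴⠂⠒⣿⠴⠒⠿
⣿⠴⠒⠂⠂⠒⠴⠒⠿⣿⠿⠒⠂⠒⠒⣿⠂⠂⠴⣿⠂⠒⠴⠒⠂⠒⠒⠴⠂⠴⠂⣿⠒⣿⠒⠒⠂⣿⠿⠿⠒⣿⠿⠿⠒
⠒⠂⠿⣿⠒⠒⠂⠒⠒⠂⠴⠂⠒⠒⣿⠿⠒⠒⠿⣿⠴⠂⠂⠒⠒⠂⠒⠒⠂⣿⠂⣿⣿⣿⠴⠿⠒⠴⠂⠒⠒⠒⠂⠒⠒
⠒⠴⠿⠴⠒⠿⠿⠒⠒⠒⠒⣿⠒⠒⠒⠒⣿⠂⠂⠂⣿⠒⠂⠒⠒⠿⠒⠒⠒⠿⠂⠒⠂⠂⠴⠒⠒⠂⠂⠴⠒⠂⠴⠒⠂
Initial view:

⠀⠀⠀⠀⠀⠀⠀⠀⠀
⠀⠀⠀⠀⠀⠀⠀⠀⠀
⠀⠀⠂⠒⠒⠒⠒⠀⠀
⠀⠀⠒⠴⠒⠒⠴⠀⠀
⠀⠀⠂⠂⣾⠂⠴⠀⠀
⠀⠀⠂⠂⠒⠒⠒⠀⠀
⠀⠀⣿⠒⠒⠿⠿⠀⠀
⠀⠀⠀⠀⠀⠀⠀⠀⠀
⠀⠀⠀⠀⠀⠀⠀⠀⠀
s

⠀⠀⠀⠀⠀⠀⠀⠀⠀
⠀⠀⠂⠒⠒⠒⠒⠀⠀
⠀⠀⠒⠴⠒⠒⠴⠀⠀
⠀⠀⠂⠂⠒⠂⠴⠀⠀
⠀⠀⠂⠂⣾⠒⠒⠀⠀
⠀⠀⣿⠒⠒⠿⠿⠀⠀
⠀⠀⠒⠒⠂⠒⠒⠀⠀
⠀⠀⠀⠀⠀⠀⠀⠀⠀
⠀⠀⠀⠀⠀⠀⠀⠀⠀

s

⠀⠀⠂⠒⠒⠒⠒⠀⠀
⠀⠀⠒⠴⠒⠒⠴⠀⠀
⠀⠀⠂⠂⠒⠂⠴⠀⠀
⠀⠀⠂⠂⠒⠒⠒⠀⠀
⠀⠀⣿⠒⣾⠿⠿⠀⠀
⠀⠀⠒⠒⠂⠒⠒⠀⠀
⠀⠀⠂⠂⣿⠒⠒⠀⠀
⠀⠀⠀⠀⠀⠀⠀⠀⠀
⠀⠀⠀⠀⠀⠀⠀⠀⠀

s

⠀⠀⠒⠴⠒⠒⠴⠀⠀
⠀⠀⠂⠂⠒⠂⠴⠀⠀
⠀⠀⠂⠂⠒⠒⠒⠀⠀
⠀⠀⣿⠒⠒⠿⠿⠀⠀
⠀⠀⠒⠒⣾⠒⠒⠀⠀
⠀⠀⠂⠂⣿⠒⠒⠀⠀
⠀⠀⠒⠿⣿⠿⠴⠀⠀
⠀⠀⠀⠀⠀⠀⠀⠀⠀
⠀⠀⠀⠀⠀⠀⠀⠀⠀

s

⠀⠀⠂⠂⠒⠂⠴⠀⠀
⠀⠀⠂⠂⠒⠒⠒⠀⠀
⠀⠀⣿⠒⠒⠿⠿⠀⠀
⠀⠀⠒⠒⠂⠒⠒⠀⠀
⠀⠀⠂⠂⣾⠒⠒⠀⠀
⠀⠀⠒⠿⣿⠿⠴⠀⠀
⠀⠀⠒⣿⠿⠂⠂⠀⠀
⠀⠀⠀⠀⠀⠀⠀⠀⠀
⠀⠀⠀⠀⠀⠀⠀⠀⠀

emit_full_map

⠂⠒⠒⠒⠒
⠒⠴⠒⠒⠴
⠂⠂⠒⠂⠴
⠂⠂⠒⠒⠒
⣿⠒⠒⠿⠿
⠒⠒⠂⠒⠒
⠂⠂⣾⠒⠒
⠒⠿⣿⠿⠴
⠒⣿⠿⠂⠂

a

⠀⠀⠀⠂⠂⠒⠂⠴⠀
⠀⠀⠀⠂⠂⠒⠒⠒⠀
⠀⠀⣿⣿⠒⠒⠿⠿⠀
⠀⠀⠂⠒⠒⠂⠒⠒⠀
⠀⠀⠂⠂⣾⣿⠒⠒⠀
⠀⠀⠂⠒⠿⣿⠿⠴⠀
⠀⠀⠒⠒⣿⠿⠂⠂⠀
⠀⠀⠀⠀⠀⠀⠀⠀⠀
⠀⠀⠀⠀⠀⠀⠀⠀⠀

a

⠀⠀⠀⠀⠂⠂⠒⠂⠴
⠀⠀⠀⠀⠂⠂⠒⠒⠒
⠀⠀⠒⣿⣿⠒⠒⠿⠿
⠀⠀⠴⠂⠒⠒⠂⠒⠒
⠀⠀⠒⠂⣾⠂⣿⠒⠒
⠀⠀⠒⠂⠒⠿⣿⠿⠴
⠀⠀⣿⠒⠒⣿⠿⠂⠂
⠀⠀⠀⠀⠀⠀⠀⠀⠀
⠀⠀⠀⠀⠀⠀⠀⠀⠀

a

⠀⠀⠀⠀⠀⠂⠂⠒⠂
⠀⠀⠀⠀⠀⠂⠂⠒⠒
⠀⠀⣿⠒⣿⣿⠒⠒⠿
⠀⠀⠒⠴⠂⠒⠒⠂⠒
⠀⠀⣿⠒⣾⠂⠂⣿⠒
⠀⠀⠒⠒⠂⠒⠿⣿⠿
⠀⠀⠒⣿⠒⠒⣿⠿⠂
⠀⠀⠀⠀⠀⠀⠀⠀⠀
⠀⠀⠀⠀⠀⠀⠀⠀⠀

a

⠀⠀⠀⠀⠀⠀⠂⠂⠒
⠀⠀⠀⠀⠀⠀⠂⠂⠒
⠀⠀⠂⣿⠒⣿⣿⠒⠒
⠀⠀⠒⠒⠴⠂⠒⠒⠂
⠀⠀⣿⣿⣾⠂⠂⠂⣿
⠀⠀⠿⠒⠒⠂⠒⠿⣿
⠀⠀⠒⠒⣿⠒⠒⣿⠿
⠀⠀⠀⠀⠀⠀⠀⠀⠀
⠀⠀⠀⠀⠀⠀⠀⠀⠀

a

⠀⠀⠀⠀⠀⠀⠀⠂⠂
⠀⠀⠀⠀⠀⠀⠀⠂⠂
⠀⠀⣿⠂⣿⠒⣿⣿⠒
⠀⠀⣿⠒⠒⠴⠂⠒⠒
⠀⠀⠒⣿⣾⠒⠂⠂⠂
⠀⠀⠒⠿⠒⠒⠂⠒⠿
⠀⠀⠒⠒⠒⣿⠒⠒⣿
⠀⠀⠀⠀⠀⠀⠀⠀⠀
⠀⠀⠀⠀⠀⠀⠀⠀⠀

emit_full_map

⠀⠀⠀⠀⠀⠂⠒⠒⠒⠒
⠀⠀⠀⠀⠀⠒⠴⠒⠒⠴
⠀⠀⠀⠀⠀⠂⠂⠒⠂⠴
⠀⠀⠀⠀⠀⠂⠂⠒⠒⠒
⣿⠂⣿⠒⣿⣿⠒⠒⠿⠿
⣿⠒⠒⠴⠂⠒⠒⠂⠒⠒
⠒⣿⣾⠒⠂⠂⠂⣿⠒⠒
⠒⠿⠒⠒⠂⠒⠿⣿⠿⠴
⠒⠒⠒⣿⠒⠒⣿⠿⠂⠂

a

⠀⠀⠀⠀⠀⠀⠀⠀⠂
⠀⠀⠀⠀⠀⠀⠀⠀⠂
⠀⠀⠴⣿⠂⣿⠒⣿⣿
⠀⠀⠴⣿⠒⠒⠴⠂⠒
⠀⠀⠂⠒⣾⣿⠒⠂⠂
⠀⠀⠂⠒⠿⠒⠒⠂⠒
⠀⠀⣿⠒⠒⠒⣿⠒⠒
⠀⠀⠀⠀⠀⠀⠀⠀⠀
⠀⠀⠀⠀⠀⠀⠀⠀⠀

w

⠀⠀⠀⠀⠀⠀⠀⠀⠒
⠀⠀⠀⠀⠀⠀⠀⠀⠂
⠀⠀⠒⠂⠿⠂⠒⠀⠂
⠀⠀⠴⣿⠂⣿⠒⣿⣿
⠀⠀⠴⣿⣾⠒⠴⠂⠒
⠀⠀⠂⠒⣿⣿⠒⠂⠂
⠀⠀⠂⠒⠿⠒⠒⠂⠒
⠀⠀⣿⠒⠒⠒⣿⠒⠒
⠀⠀⠀⠀⠀⠀⠀⠀⠀

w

⠀⠀⠀⠀⠀⠀⠀⠀⠂
⠀⠀⠀⠀⠀⠀⠀⠀⠒
⠀⠀⠒⣿⠒⠒⠂⠀⠂
⠀⠀⠒⠂⠿⠂⠒⠀⠂
⠀⠀⠴⣿⣾⣿⠒⣿⣿
⠀⠀⠴⣿⠒⠒⠴⠂⠒
⠀⠀⠂⠒⣿⣿⠒⠂⠂
⠀⠀⠂⠒⠿⠒⠒⠂⠒
⠀⠀⣿⠒⠒⠒⣿⠒⠒

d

⠀⠀⠀⠀⠀⠀⠀⠂⠒
⠀⠀⠀⠀⠀⠀⠀⠒⠴
⠀⠒⣿⠒⠒⠂⣿⠂⠂
⠀⠒⠂⠿⠂⠒⠴⠂⠂
⠀⠴⣿⠂⣾⠒⣿⣿⠒
⠀⠴⣿⠒⠒⠴⠂⠒⠒
⠀⠂⠒⣿⣿⠒⠂⠂⠂
⠀⠂⠒⠿⠒⠒⠂⠒⠿
⠀⣿⠒⠒⠒⣿⠒⠒⣿

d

⠀⠀⠀⠀⠀⠀⠂⠒⠒
⠀⠀⠀⠀⠀⠀⠒⠴⠒
⠒⣿⠒⠒⠂⣿⠂⠂⠒
⠒⠂⠿⠂⠒⠴⠂⠂⠒
⠴⣿⠂⣿⣾⣿⣿⠒⠒
⠴⣿⠒⠒⠴⠂⠒⠒⠂
⠂⠒⣿⣿⠒⠂⠂⠂⣿
⠂⠒⠿⠒⠒⠂⠒⠿⣿
⣿⠒⠒⠒⣿⠒⠒⣿⠿

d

⠀⠀⠀⠀⠀⠂⠒⠒⠒
⠀⠀⠀⠀⠀⠒⠴⠒⠒
⣿⠒⠒⠂⣿⠂⠂⠒⠂
⠂⠿⠂⠒⠴⠂⠂⠒⠒
⣿⠂⣿⠒⣾⣿⠒⠒⠿
⣿⠒⠒⠴⠂⠒⠒⠂⠒
⠒⣿⣿⠒⠂⠂⠂⣿⠒
⠒⠿⠒⠒⠂⠒⠿⣿⠿
⠒⠒⠒⣿⠒⠒⣿⠿⠂

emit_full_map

⠀⠀⠀⠀⠀⠀⠂⠒⠒⠒⠒
⠀⠀⠀⠀⠀⠀⠒⠴⠒⠒⠴
⠒⣿⠒⠒⠂⣿⠂⠂⠒⠂⠴
⠒⠂⠿⠂⠒⠴⠂⠂⠒⠒⠒
⠴⣿⠂⣿⠒⣾⣿⠒⠒⠿⠿
⠴⣿⠒⠒⠴⠂⠒⠒⠂⠒⠒
⠂⠒⣿⣿⠒⠂⠂⠂⣿⠒⠒
⠂⠒⠿⠒⠒⠂⠒⠿⣿⠿⠴
⣿⠒⠒⠒⣿⠒⠒⣿⠿⠂⠂

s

⠀⠀⠀⠀⠀⠒⠴⠒⠒
⣿⠒⠒⠂⣿⠂⠂⠒⠂
⠂⠿⠂⠒⠴⠂⠂⠒⠒
⣿⠂⣿⠒⣿⣿⠒⠒⠿
⣿⠒⠒⠴⣾⠒⠒⠂⠒
⠒⣿⣿⠒⠂⠂⠂⣿⠒
⠒⠿⠒⠒⠂⠒⠿⣿⠿
⠒⠒⠒⣿⠒⠒⣿⠿⠂
⠀⠀⠀⠀⠀⠀⠀⠀⠀

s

⣿⠒⠒⠂⣿⠂⠂⠒⠂
⠂⠿⠂⠒⠴⠂⠂⠒⠒
⣿⠂⣿⠒⣿⣿⠒⠒⠿
⣿⠒⠒⠴⠂⠒⠒⠂⠒
⠒⣿⣿⠒⣾⠂⠂⣿⠒
⠒⠿⠒⠒⠂⠒⠿⣿⠿
⠒⠒⠒⣿⠒⠒⣿⠿⠂
⠀⠀⠀⠀⠀⠀⠀⠀⠀
⠀⠀⠀⠀⠀⠀⠀⠀⠀

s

⠂⠿⠂⠒⠴⠂⠂⠒⠒
⣿⠂⣿⠒⣿⣿⠒⠒⠿
⣿⠒⠒⠴⠂⠒⠒⠂⠒
⠒⣿⣿⠒⠂⠂⠂⣿⠒
⠒⠿⠒⠒⣾⠒⠿⣿⠿
⠒⠒⠒⣿⠒⠒⣿⠿⠂
⠀⠀⠒⠂⠂⠂⠴⠀⠀
⠀⠀⠀⠀⠀⠀⠀⠀⠀
⠀⠀⠀⠀⠀⠀⠀⠀⠀

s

⣿⠂⣿⠒⣿⣿⠒⠒⠿
⣿⠒⠒⠴⠂⠒⠒⠂⠒
⠒⣿⣿⠒⠂⠂⠂⣿⠒
⠒⠿⠒⠒⠂⠒⠿⣿⠿
⠒⠒⠒⣿⣾⠒⣿⠿⠂
⠀⠀⠒⠂⠂⠂⠴⠀⠀
⠀⠀⠒⣿⣿⣿⠒⠀⠀
⠀⠀⠀⠀⠀⠀⠀⠀⠀
⠀⠀⠀⠀⠀⠀⠀⠀⠀

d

⠂⣿⠒⣿⣿⠒⠒⠿⠿
⠒⠒⠴⠂⠒⠒⠂⠒⠒
⣿⣿⠒⠂⠂⠂⣿⠒⠒
⠿⠒⠒⠂⠒⠿⣿⠿⠴
⠒⠒⣿⠒⣾⣿⠿⠂⠂
⠀⠒⠂⠂⠂⠴⠂⠀⠀
⠀⠒⣿⣿⣿⠒⣿⠀⠀
⠀⠀⠀⠀⠀⠀⠀⠀⠀
⠀⠀⠀⠀⠀⠀⠀⠀⠀

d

⣿⠒⣿⣿⠒⠒⠿⠿⠀
⠒⠴⠂⠒⠒⠂⠒⠒⠀
⣿⠒⠂⠂⠂⣿⠒⠒⠀
⠒⠒⠂⠒⠿⣿⠿⠴⠀
⠒⣿⠒⠒⣾⠿⠂⠂⠀
⠒⠂⠂⠂⠴⠂⠒⠀⠀
⠒⣿⣿⣿⠒⣿⠒⠀⠀
⠀⠀⠀⠀⠀⠀⠀⠀⠀
⠀⠀⠀⠀⠀⠀⠀⠀⠀

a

⠂⣿⠒⣿⣿⠒⠒⠿⠿
⠒⠒⠴⠂⠒⠒⠂⠒⠒
⣿⣿⠒⠂⠂⠂⣿⠒⠒
⠿⠒⠒⠂⠒⠿⣿⠿⠴
⠒⠒⣿⠒⣾⣿⠿⠂⠂
⠀⠒⠂⠂⠂⠴⠂⠒⠀
⠀⠒⣿⣿⣿⠒⣿⠒⠀
⠀⠀⠀⠀⠀⠀⠀⠀⠀
⠀⠀⠀⠀⠀⠀⠀⠀⠀

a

⣿⠂⣿⠒⣿⣿⠒⠒⠿
⣿⠒⠒⠴⠂⠒⠒⠂⠒
⠒⣿⣿⠒⠂⠂⠂⣿⠒
⠒⠿⠒⠒⠂⠒⠿⣿⠿
⠒⠒⠒⣿⣾⠒⣿⠿⠂
⠀⠀⠒⠂⠂⠂⠴⠂⠒
⠀⠀⠒⣿⣿⣿⠒⣿⠒
⠀⠀⠀⠀⠀⠀⠀⠀⠀
⠀⠀⠀⠀⠀⠀⠀⠀⠀

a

⠴⣿⠂⣿⠒⣿⣿⠒⠒
⠴⣿⠒⠒⠴⠂⠒⠒⠂
⠂⠒⣿⣿⠒⠂⠂⠂⣿
⠂⠒⠿⠒⠒⠂⠒⠿⣿
⣿⠒⠒⠒⣾⠒⠒⣿⠿
⠀⠀⠒⠒⠂⠂⠂⠴⠂
⠀⠀⠿⠒⣿⣿⣿⠒⣿
⠀⠀⠀⠀⠀⠀⠀⠀⠀
⠀⠀⠀⠀⠀⠀⠀⠀⠀

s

⠴⣿⠒⠒⠴⠂⠒⠒⠂
⠂⠒⣿⣿⠒⠂⠂⠂⣿
⠂⠒⠿⠒⠒⠂⠒⠿⣿
⣿⠒⠒⠒⣿⠒⠒⣿⠿
⠀⠀⠒⠒⣾⠂⠂⠴⠂
⠀⠀⠿⠒⣿⣿⣿⠒⣿
⠀⠀⠒⠒⣿⠂⠴⠀⠀
⠀⠀⠀⠀⠀⠀⠀⠀⠀
⠀⠀⠀⠀⠀⠀⠀⠀⠀

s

⠂⠒⣿⣿⠒⠂⠂⠂⣿
⠂⠒⠿⠒⠒⠂⠒⠿⣿
⣿⠒⠒⠒⣿⠒⠒⣿⠿
⠀⠀⠒⠒⠂⠂⠂⠴⠂
⠀⠀⠿⠒⣾⣿⣿⠒⣿
⠀⠀⠒⠒⣿⠂⠴⠀⠀
⠀⠀⣿⣿⠒⠒⣿⠀⠀
⠀⠀⠀⠀⠀⠀⠀⠀⠀
⠀⠀⠀⠀⠀⠀⠀⠀⠀

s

⠂⠒⠿⠒⠒⠂⠒⠿⣿
⣿⠒⠒⠒⣿⠒⠒⣿⠿
⠀⠀⠒⠒⠂⠂⠂⠴⠂
⠀⠀⠿⠒⣿⣿⣿⠒⣿
⠀⠀⠒⠒⣾⠂⠴⠀⠀
⠀⠀⣿⣿⠒⠒⣿⠀⠀
⠀⠀⠒⠿⠿⠒⠒⠀⠀
⠀⠀⠀⠀⠀⠀⠀⠀⠀
⠀⠀⠀⠀⠀⠀⠀⠀⠀

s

⣿⠒⠒⠒⣿⠒⠒⣿⠿
⠀⠀⠒⠒⠂⠂⠂⠴⠂
⠀⠀⠿⠒⣿⣿⣿⠒⣿
⠀⠀⠒⠒⣿⠂⠴⠀⠀
⠀⠀⣿⣿⣾⠒⣿⠀⠀
⠀⠀⠒⠿⠿⠒⠒⠀⠀
⠀⠀⠒⠿⠒⠴⠒⠀⠀
⠀⠀⠀⠀⠀⠀⠀⠀⠀
⠀⠀⠀⠀⠀⠀⠀⠀⠀

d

⠒⠒⠒⣿⠒⠒⣿⠿⠂
⠀⠒⠒⠂⠂⠂⠴⠂⠒
⠀⠿⠒⣿⣿⣿⠒⣿⠒
⠀⠒⠒⣿⠂⠴⠂⠀⠀
⠀⣿⣿⠒⣾⣿⠂⠀⠀
⠀⠒⠿⠿⠒⠒⠿⠀⠀
⠀⠒⠿⠒⠴⠒⠒⠀⠀
⠀⠀⠀⠀⠀⠀⠀⠀⠀
⠀⠀⠀⠀⠀⠀⠀⠀⠀

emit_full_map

⠀⠀⠀⠀⠀⠀⠂⠒⠒⠒⠒
⠀⠀⠀⠀⠀⠀⠒⠴⠒⠒⠴
⠒⣿⠒⠒⠂⣿⠂⠂⠒⠂⠴
⠒⠂⠿⠂⠒⠴⠂⠂⠒⠒⠒
⠴⣿⠂⣿⠒⣿⣿⠒⠒⠿⠿
⠴⣿⠒⠒⠴⠂⠒⠒⠂⠒⠒
⠂⠒⣿⣿⠒⠂⠂⠂⣿⠒⠒
⠂⠒⠿⠒⠒⠂⠒⠿⣿⠿⠴
⣿⠒⠒⠒⣿⠒⠒⣿⠿⠂⠂
⠀⠀⠒⠒⠂⠂⠂⠴⠂⠒⠀
⠀⠀⠿⠒⣿⣿⣿⠒⣿⠒⠀
⠀⠀⠒⠒⣿⠂⠴⠂⠀⠀⠀
⠀⠀⣿⣿⠒⣾⣿⠂⠀⠀⠀
⠀⠀⠒⠿⠿⠒⠒⠿⠀⠀⠀
⠀⠀⠒⠿⠒⠴⠒⠒⠀⠀⠀

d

⠒⠒⣿⠒⠒⣿⠿⠂⠂
⠒⠒⠂⠂⠂⠴⠂⠒⠀
⠿⠒⣿⣿⣿⠒⣿⠒⠀
⠒⠒⣿⠂⠴⠂⠒⠀⠀
⣿⣿⠒⠒⣾⠂⠿⠀⠀
⠒⠿⠿⠒⠒⠿⠒⠀⠀
⠒⠿⠒⠴⠒⠒⠿⠀⠀
⠀⠀⠀⠀⠀⠀⠀⠀⠀
⠀⠀⠀⠀⠀⠀⠀⠀⠀

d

⠒⣿⠒⠒⣿⠿⠂⠂⠀
⠒⠂⠂⠂⠴⠂⠒⠀⠀
⠒⣿⣿⣿⠒⣿⠒⠀⠀
⠒⣿⠂⠴⠂⠒⠒⠀⠀
⣿⠒⠒⣿⣾⠿⠂⠀⠀
⠿⠿⠒⠒⠿⠒⠂⠀⠀
⠿⠒⠴⠒⠒⠿⠿⠀⠀
⠀⠀⠀⠀⠀⠀⠀⠀⠀
⠀⠀⠀⠀⠀⠀⠀⠀⠀

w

⠒⠒⠂⠒⠿⣿⠿⠴⠀
⠒⣿⠒⠒⣿⠿⠂⠂⠀
⠒⠂⠂⠂⠴⠂⠒⠀⠀
⠒⣿⣿⣿⠒⣿⠒⠀⠀
⠒⣿⠂⠴⣾⠒⠒⠀⠀
⣿⠒⠒⣿⠂⠿⠂⠀⠀
⠿⠿⠒⠒⠿⠒⠂⠀⠀
⠿⠒⠴⠒⠒⠿⠿⠀⠀
⠀⠀⠀⠀⠀⠀⠀⠀⠀

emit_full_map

⠀⠀⠀⠀⠀⠀⠂⠒⠒⠒⠒
⠀⠀⠀⠀⠀⠀⠒⠴⠒⠒⠴
⠒⣿⠒⠒⠂⣿⠂⠂⠒⠂⠴
⠒⠂⠿⠂⠒⠴⠂⠂⠒⠒⠒
⠴⣿⠂⣿⠒⣿⣿⠒⠒⠿⠿
⠴⣿⠒⠒⠴⠂⠒⠒⠂⠒⠒
⠂⠒⣿⣿⠒⠂⠂⠂⣿⠒⠒
⠂⠒⠿⠒⠒⠂⠒⠿⣿⠿⠴
⣿⠒⠒⠒⣿⠒⠒⣿⠿⠂⠂
⠀⠀⠒⠒⠂⠂⠂⠴⠂⠒⠀
⠀⠀⠿⠒⣿⣿⣿⠒⣿⠒⠀
⠀⠀⠒⠒⣿⠂⠴⣾⠒⠒⠀
⠀⠀⣿⣿⠒⠒⣿⠂⠿⠂⠀
⠀⠀⠒⠿⠿⠒⠒⠿⠒⠂⠀
⠀⠀⠒⠿⠒⠴⠒⠒⠿⠿⠀


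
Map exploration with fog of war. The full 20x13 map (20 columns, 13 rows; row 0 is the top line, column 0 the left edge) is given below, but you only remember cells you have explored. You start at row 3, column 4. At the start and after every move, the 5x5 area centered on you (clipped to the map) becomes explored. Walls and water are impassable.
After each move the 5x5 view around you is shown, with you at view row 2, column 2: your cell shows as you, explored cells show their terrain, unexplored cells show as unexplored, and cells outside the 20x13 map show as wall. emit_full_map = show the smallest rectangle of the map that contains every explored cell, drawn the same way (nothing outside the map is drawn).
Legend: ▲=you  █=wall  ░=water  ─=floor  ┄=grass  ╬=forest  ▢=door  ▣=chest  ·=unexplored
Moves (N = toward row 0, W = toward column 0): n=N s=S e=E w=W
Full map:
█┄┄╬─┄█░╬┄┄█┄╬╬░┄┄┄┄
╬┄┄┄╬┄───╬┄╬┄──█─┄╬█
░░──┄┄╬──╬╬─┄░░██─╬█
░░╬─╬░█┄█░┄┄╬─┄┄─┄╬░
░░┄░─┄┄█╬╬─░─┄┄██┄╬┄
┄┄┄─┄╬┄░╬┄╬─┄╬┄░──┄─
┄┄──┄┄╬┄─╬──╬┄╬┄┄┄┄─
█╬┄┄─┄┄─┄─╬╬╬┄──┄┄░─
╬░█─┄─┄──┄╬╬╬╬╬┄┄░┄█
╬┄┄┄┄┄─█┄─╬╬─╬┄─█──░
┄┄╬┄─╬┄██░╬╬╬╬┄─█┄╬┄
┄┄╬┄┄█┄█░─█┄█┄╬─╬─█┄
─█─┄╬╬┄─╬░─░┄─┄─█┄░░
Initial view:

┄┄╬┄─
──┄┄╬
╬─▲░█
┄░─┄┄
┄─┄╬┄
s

──┄┄╬
╬─╬░█
┄░▲┄┄
┄─┄╬┄
──┄┄╬

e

─┄┄╬─
─╬░█┄
░─▲┄█
─┄╬┄░
─┄┄╬┄

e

┄┄╬──
╬░█┄█
─┄▲█╬
┄╬┄░╬
┄┄╬┄─

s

╬░█┄█
─┄┄█╬
┄╬▲░╬
┄┄╬┄─
─┄┄─┄

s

─┄┄█╬
┄╬┄░╬
┄┄▲┄─
─┄┄─┄
┄─┄──

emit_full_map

┄┄╬┄─··
──┄┄╬──
╬─╬░█┄█
┄░─┄┄█╬
┄─┄╬┄░╬
──┄┄▲┄─
··─┄┄─┄
··┄─┄──

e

┄┄█╬╬
╬┄░╬┄
┄╬▲─╬
┄┄─┄─
─┄──┄

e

┄█╬╬─
┄░╬┄╬
╬┄▲╬─
┄─┄─╬
┄──┄╬

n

█┄█░┄
┄█╬╬─
┄░▲┄╬
╬┄─╬─
┄─┄─╬

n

╬──╬╬
█┄█░┄
┄█▲╬─
┄░╬┄╬
╬┄─╬─

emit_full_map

┄┄╬┄─····
──┄┄╬──╬╬
╬─╬░█┄█░┄
┄░─┄┄█▲╬─
┄─┄╬┄░╬┄╬
──┄┄╬┄─╬─
··─┄┄─┄─╬
··┄─┄──┄╬

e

──╬╬─
┄█░┄┄
█╬▲─░
░╬┄╬─
┄─╬──

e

─╬╬─┄
█░┄┄╬
╬╬▲░─
╬┄╬─┄
─╬──╬

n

─╬┄╬┄
─╬╬─┄
█░▲┄╬
╬╬─░─
╬┄╬─┄

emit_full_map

┄┄╬┄─·─╬┄╬┄
──┄┄╬──╬╬─┄
╬─╬░█┄█░▲┄╬
┄░─┄┄█╬╬─░─
┄─┄╬┄░╬┄╬─┄
──┄┄╬┄─╬──╬
··─┄┄─┄─╬··
··┄─┄──┄╬··


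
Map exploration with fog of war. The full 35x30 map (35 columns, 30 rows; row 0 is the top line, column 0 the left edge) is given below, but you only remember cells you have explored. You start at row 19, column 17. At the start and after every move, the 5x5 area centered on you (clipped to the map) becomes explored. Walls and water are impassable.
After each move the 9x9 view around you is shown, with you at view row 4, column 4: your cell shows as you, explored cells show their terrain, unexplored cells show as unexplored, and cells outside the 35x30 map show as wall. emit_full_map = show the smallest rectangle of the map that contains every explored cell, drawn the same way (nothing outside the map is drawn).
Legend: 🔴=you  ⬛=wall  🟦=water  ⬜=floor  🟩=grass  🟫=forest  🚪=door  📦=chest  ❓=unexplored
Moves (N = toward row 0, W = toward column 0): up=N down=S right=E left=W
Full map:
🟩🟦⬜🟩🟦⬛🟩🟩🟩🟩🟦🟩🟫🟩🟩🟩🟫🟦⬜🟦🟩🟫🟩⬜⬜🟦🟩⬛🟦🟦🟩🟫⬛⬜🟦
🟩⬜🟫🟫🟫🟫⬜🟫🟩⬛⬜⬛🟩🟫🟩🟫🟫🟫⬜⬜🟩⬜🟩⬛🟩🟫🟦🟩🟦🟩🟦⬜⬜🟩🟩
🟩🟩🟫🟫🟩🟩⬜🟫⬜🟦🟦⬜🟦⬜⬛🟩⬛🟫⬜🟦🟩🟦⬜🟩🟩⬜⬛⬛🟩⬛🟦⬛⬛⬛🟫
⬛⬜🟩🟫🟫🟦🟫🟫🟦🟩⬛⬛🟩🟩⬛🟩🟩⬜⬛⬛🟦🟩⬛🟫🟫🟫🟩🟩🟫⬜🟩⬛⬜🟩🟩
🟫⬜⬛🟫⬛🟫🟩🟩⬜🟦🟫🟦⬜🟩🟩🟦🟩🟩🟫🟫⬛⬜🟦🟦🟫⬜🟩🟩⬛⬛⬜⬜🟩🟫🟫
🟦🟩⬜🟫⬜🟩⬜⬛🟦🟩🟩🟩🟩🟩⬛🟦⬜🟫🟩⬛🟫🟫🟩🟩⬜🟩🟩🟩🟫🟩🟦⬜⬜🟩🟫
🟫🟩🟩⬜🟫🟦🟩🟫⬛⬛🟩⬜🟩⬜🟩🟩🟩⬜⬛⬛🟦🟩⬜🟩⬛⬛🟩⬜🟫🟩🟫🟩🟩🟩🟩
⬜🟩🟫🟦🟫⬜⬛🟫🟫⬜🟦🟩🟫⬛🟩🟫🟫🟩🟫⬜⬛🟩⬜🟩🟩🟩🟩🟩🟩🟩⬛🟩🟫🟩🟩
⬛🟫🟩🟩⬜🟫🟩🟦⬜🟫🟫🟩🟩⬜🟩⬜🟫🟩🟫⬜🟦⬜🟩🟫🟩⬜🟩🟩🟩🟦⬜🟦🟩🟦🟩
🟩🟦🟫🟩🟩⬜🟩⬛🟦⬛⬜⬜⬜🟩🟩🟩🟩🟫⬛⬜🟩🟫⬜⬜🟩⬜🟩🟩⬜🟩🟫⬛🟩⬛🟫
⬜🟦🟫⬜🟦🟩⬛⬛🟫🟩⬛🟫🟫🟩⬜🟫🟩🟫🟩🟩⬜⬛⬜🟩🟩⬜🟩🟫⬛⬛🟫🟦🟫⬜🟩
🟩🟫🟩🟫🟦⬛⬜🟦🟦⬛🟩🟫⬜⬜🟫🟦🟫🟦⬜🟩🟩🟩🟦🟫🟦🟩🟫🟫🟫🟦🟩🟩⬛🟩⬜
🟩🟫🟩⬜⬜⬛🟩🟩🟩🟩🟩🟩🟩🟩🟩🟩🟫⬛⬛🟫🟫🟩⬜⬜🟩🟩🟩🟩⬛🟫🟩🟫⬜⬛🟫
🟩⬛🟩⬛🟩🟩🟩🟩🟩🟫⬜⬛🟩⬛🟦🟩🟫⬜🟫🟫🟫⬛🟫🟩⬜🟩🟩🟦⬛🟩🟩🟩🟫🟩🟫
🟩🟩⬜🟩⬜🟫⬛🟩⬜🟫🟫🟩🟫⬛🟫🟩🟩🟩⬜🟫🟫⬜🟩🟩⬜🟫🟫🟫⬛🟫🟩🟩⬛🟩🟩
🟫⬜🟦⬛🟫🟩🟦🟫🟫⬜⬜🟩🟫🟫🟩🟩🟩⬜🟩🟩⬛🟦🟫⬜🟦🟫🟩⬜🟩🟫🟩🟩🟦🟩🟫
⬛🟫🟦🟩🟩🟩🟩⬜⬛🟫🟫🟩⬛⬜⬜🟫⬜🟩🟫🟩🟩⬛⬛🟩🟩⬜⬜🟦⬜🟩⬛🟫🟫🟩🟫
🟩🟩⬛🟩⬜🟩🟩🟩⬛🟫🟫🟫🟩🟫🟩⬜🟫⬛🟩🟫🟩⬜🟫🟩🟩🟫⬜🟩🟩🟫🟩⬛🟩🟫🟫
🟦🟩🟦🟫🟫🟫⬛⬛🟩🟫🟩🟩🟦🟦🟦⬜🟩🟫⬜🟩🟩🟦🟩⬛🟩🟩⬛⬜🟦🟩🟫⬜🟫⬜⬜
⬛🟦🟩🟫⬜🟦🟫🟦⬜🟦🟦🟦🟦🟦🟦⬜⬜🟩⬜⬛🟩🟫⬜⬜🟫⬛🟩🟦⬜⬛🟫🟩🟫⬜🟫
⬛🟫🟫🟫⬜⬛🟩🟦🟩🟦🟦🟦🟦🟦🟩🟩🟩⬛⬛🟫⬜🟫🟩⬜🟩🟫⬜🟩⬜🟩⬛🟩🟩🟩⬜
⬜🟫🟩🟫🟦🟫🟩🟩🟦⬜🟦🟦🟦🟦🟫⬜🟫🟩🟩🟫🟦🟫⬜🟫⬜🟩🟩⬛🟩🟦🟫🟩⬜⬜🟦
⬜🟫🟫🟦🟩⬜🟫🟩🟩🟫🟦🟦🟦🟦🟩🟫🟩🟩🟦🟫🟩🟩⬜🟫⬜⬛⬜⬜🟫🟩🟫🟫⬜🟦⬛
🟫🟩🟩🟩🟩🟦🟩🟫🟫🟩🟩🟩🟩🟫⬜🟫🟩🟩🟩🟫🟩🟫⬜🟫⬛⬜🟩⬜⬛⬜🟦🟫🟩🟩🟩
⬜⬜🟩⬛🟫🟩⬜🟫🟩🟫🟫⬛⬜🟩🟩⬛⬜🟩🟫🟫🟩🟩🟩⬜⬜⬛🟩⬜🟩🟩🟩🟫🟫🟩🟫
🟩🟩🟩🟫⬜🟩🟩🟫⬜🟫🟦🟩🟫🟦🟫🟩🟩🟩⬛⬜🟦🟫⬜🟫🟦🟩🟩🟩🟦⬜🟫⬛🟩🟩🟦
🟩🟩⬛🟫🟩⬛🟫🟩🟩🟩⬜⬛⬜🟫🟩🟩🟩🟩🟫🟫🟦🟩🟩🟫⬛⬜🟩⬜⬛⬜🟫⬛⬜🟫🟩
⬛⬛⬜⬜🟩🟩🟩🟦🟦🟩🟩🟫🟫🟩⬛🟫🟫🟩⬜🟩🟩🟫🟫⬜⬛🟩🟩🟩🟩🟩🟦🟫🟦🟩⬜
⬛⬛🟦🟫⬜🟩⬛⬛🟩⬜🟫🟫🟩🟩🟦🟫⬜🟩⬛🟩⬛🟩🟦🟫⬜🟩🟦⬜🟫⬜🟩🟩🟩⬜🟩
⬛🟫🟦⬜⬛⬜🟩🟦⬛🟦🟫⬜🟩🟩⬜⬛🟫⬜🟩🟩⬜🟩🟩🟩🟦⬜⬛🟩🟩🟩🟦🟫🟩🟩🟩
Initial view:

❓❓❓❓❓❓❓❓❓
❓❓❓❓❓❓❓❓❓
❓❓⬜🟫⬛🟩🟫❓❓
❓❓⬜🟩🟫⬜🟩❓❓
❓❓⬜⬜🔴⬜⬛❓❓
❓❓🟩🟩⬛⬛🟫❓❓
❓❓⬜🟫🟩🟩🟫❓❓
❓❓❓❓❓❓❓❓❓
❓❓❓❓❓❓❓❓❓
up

❓❓❓❓❓❓❓❓❓
❓❓❓❓❓❓❓❓❓
❓❓🟫⬜🟩🟫🟩❓❓
❓❓⬜🟫⬛🟩🟫❓❓
❓❓⬜🟩🔴⬜🟩❓❓
❓❓⬜⬜🟩⬜⬛❓❓
❓❓🟩🟩⬛⬛🟫❓❓
❓❓⬜🟫🟩🟩🟫❓❓
❓❓❓❓❓❓❓❓❓

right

❓❓❓❓❓❓❓❓❓
❓❓❓❓❓❓❓❓❓
❓🟫⬜🟩🟫🟩🟩❓❓
❓⬜🟫⬛🟩🟫🟩❓❓
❓⬜🟩🟫🔴🟩🟩❓❓
❓⬜⬜🟩⬜⬛🟩❓❓
❓🟩🟩⬛⬛🟫⬜❓❓
❓⬜🟫🟩🟩🟫❓❓❓
❓❓❓❓❓❓❓❓❓

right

❓❓❓❓❓❓❓❓❓
❓❓❓❓❓❓❓❓❓
🟫⬜🟩🟫🟩🟩⬛❓❓
⬜🟫⬛🟩🟫🟩⬜❓❓
⬜🟩🟫⬜🔴🟩🟦❓❓
⬜⬜🟩⬜⬛🟩🟫❓❓
🟩🟩⬛⬛🟫⬜🟫❓❓
⬜🟫🟩🟩🟫❓❓❓❓
❓❓❓❓❓❓❓❓❓

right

❓❓❓❓❓❓❓❓❓
❓❓❓❓❓❓❓❓❓
⬜🟩🟫🟩🟩⬛⬛❓❓
🟫⬛🟩🟫🟩⬜🟫❓❓
🟩🟫⬜🟩🔴🟦🟩❓❓
⬜🟩⬜⬛🟩🟫⬜❓❓
🟩⬛⬛🟫⬜🟫🟩❓❓
🟫🟩🟩🟫❓❓❓❓❓
❓❓❓❓❓❓❓❓❓

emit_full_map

🟫⬜🟩🟫🟩🟩⬛⬛
⬜🟫⬛🟩🟫🟩⬜🟫
⬜🟩🟫⬜🟩🔴🟦🟩
⬜⬜🟩⬜⬛🟩🟫⬜
🟩🟩⬛⬛🟫⬜🟫🟩
⬜🟫🟩🟩🟫❓❓❓

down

❓❓❓❓❓❓❓❓❓
⬜🟩🟫🟩🟩⬛⬛❓❓
🟫⬛🟩🟫🟩⬜🟫❓❓
🟩🟫⬜🟩🟩🟦🟩❓❓
⬜🟩⬜⬛🔴🟫⬜❓❓
🟩⬛⬛🟫⬜🟫🟩❓❓
🟫🟩🟩🟫🟦🟫⬜❓❓
❓❓❓❓❓❓❓❓❓
❓❓❓❓❓❓❓❓❓

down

⬜🟩🟫🟩🟩⬛⬛❓❓
🟫⬛🟩🟫🟩⬜🟫❓❓
🟩🟫⬜🟩🟩🟦🟩❓❓
⬜🟩⬜⬛🟩🟫⬜❓❓
🟩⬛⬛🟫🔴🟫🟩❓❓
🟫🟩🟩🟫🟦🟫⬜❓❓
❓❓🟦🟫🟩🟩⬜❓❓
❓❓❓❓❓❓❓❓❓
❓❓❓❓❓❓❓❓❓

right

🟩🟫🟩🟩⬛⬛❓❓❓
⬛🟩🟫🟩⬜🟫❓❓❓
🟫⬜🟩🟩🟦🟩⬛❓❓
🟩⬜⬛🟩🟫⬜⬜❓❓
⬛⬛🟫⬜🔴🟩⬜❓❓
🟩🟩🟫🟦🟫⬜🟫❓❓
❓🟦🟫🟩🟩⬜🟫❓❓
❓❓❓❓❓❓❓❓❓
❓❓❓❓❓❓❓❓❓

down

⬛🟩🟫🟩⬜🟫❓❓❓
🟫⬜🟩🟩🟦🟩⬛❓❓
🟩⬜⬛🟩🟫⬜⬜❓❓
⬛⬛🟫⬜🟫🟩⬜❓❓
🟩🟩🟫🟦🔴⬜🟫❓❓
❓🟦🟫🟩🟩⬜🟫❓❓
❓❓🟫🟩🟫⬜🟫❓❓
❓❓❓❓❓❓❓❓❓
❓❓❓❓❓❓❓❓❓

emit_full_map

🟫⬜🟩🟫🟩🟩⬛⬛❓
⬜🟫⬛🟩🟫🟩⬜🟫❓
⬜🟩🟫⬜🟩🟩🟦🟩⬛
⬜⬜🟩⬜⬛🟩🟫⬜⬜
🟩🟩⬛⬛🟫⬜🟫🟩⬜
⬜🟫🟩🟩🟫🟦🔴⬜🟫
❓❓❓🟦🟫🟩🟩⬜🟫
❓❓❓❓🟫🟩🟫⬜🟫

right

🟩🟫🟩⬜🟫❓❓❓❓
⬜🟩🟩🟦🟩⬛❓❓❓
⬜⬛🟩🟫⬜⬜🟫❓❓
⬛🟫⬜🟫🟩⬜🟩❓❓
🟩🟫🟦🟫🔴🟫⬜❓❓
🟦🟫🟩🟩⬜🟫⬜❓❓
❓🟫🟩🟫⬜🟫⬛❓❓
❓❓❓❓❓❓❓❓❓
❓❓❓❓❓❓❓❓❓

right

🟫🟩⬜🟫❓❓❓❓❓
🟩🟩🟦🟩⬛❓❓❓❓
⬛🟩🟫⬜⬜🟫⬛❓❓
🟫⬜🟫🟩⬜🟩🟫❓❓
🟫🟦🟫⬜🔴⬜🟩❓❓
🟫🟩🟩⬜🟫⬜⬛❓❓
🟫🟩🟫⬜🟫⬛⬜❓❓
❓❓❓❓❓❓❓❓❓
❓❓❓❓❓❓❓❓❓

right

🟩⬜🟫❓❓❓❓❓❓
🟩🟦🟩⬛❓❓❓❓❓
🟩🟫⬜⬜🟫⬛🟩❓❓
⬜🟫🟩⬜🟩🟫⬜❓❓
🟦🟫⬜🟫🔴🟩🟩❓❓
🟩🟩⬜🟫⬜⬛⬜❓❓
🟩🟫⬜🟫⬛⬜🟩❓❓
❓❓❓❓❓❓❓❓❓
❓❓❓❓❓❓❓❓❓

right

⬜🟫❓❓❓❓❓❓❓
🟦🟩⬛❓❓❓❓❓❓
🟫⬜⬜🟫⬛🟩🟦❓❓
🟫🟩⬜🟩🟫⬜🟩❓❓
🟫⬜🟫⬜🔴🟩⬛❓❓
🟩⬜🟫⬜⬛⬜⬜❓❓
🟫⬜🟫⬛⬜🟩⬜❓❓
❓❓❓❓❓❓❓❓❓
❓❓❓❓❓❓❓❓❓

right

🟫❓❓❓❓❓❓❓❓
🟩⬛❓❓❓❓❓❓❓
⬜⬜🟫⬛🟩🟦⬜❓❓
🟩⬜🟩🟫⬜🟩⬜❓❓
⬜🟫⬜🟩🔴⬛🟩❓❓
⬜🟫⬜⬛⬜⬜🟫❓❓
⬜🟫⬛⬜🟩⬜⬛❓❓
❓❓❓❓❓❓❓❓❓
❓❓❓❓❓❓❓❓❓

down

🟩⬛❓❓❓❓❓❓❓
⬜⬜🟫⬛🟩🟦⬜❓❓
🟩⬜🟩🟫⬜🟩⬜❓❓
⬜🟫⬜🟩🟩⬛🟩❓❓
⬜🟫⬜⬛🔴⬜🟫❓❓
⬜🟫⬛⬜🟩⬜⬛❓❓
❓❓⬜⬛🟩⬜🟩❓❓
❓❓❓❓❓❓❓❓❓
❓❓❓❓❓❓❓❓❓

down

⬜⬜🟫⬛🟩🟦⬜❓❓
🟩⬜🟩🟫⬜🟩⬜❓❓
⬜🟫⬜🟩🟩⬛🟩❓❓
⬜🟫⬜⬛⬜⬜🟫❓❓
⬜🟫⬛⬜🔴⬜⬛❓❓
❓❓⬜⬛🟩⬜🟩❓❓
❓❓🟦🟩🟩🟩🟦❓❓
❓❓❓❓❓❓❓❓❓
❓❓❓❓❓❓❓❓❓

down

🟩⬜🟩🟫⬜🟩⬜❓❓
⬜🟫⬜🟩🟩⬛🟩❓❓
⬜🟫⬜⬛⬜⬜🟫❓❓
⬜🟫⬛⬜🟩⬜⬛❓❓
❓❓⬜⬛🔴⬜🟩❓❓
❓❓🟦🟩🟩🟩🟦❓❓
❓❓⬛⬜🟩⬜⬛❓❓
❓❓❓❓❓❓❓❓❓
❓❓❓❓❓❓❓❓❓

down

⬜🟫⬜🟩🟩⬛🟩❓❓
⬜🟫⬜⬛⬜⬜🟫❓❓
⬜🟫⬛⬜🟩⬜⬛❓❓
❓❓⬜⬛🟩⬜🟩❓❓
❓❓🟦🟩🔴🟩🟦❓❓
❓❓⬛⬜🟩⬜⬛❓❓
❓❓⬛🟩🟩🟩🟩❓❓
❓❓❓❓❓❓❓❓❓
❓❓❓❓❓❓❓❓❓

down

⬜🟫⬜⬛⬜⬜🟫❓❓
⬜🟫⬛⬜🟩⬜⬛❓❓
❓❓⬜⬛🟩⬜🟩❓❓
❓❓🟦🟩🟩🟩🟦❓❓
❓❓⬛⬜🔴⬜⬛❓❓
❓❓⬛🟩🟩🟩🟩❓❓
❓❓⬜🟩🟦⬜🟫❓❓
❓❓❓❓❓❓❓❓❓
⬛⬛⬛⬛⬛⬛⬛⬛⬛

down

⬜🟫⬛⬜🟩⬜⬛❓❓
❓❓⬜⬛🟩⬜🟩❓❓
❓❓🟦🟩🟩🟩🟦❓❓
❓❓⬛⬜🟩⬜⬛❓❓
❓❓⬛🟩🔴🟩🟩❓❓
❓❓⬜🟩🟦⬜🟫❓❓
❓❓🟦⬜⬛🟩🟩❓❓
⬛⬛⬛⬛⬛⬛⬛⬛⬛
⬛⬛⬛⬛⬛⬛⬛⬛⬛

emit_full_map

🟫⬜🟩🟫🟩🟩⬛⬛❓❓❓❓❓❓
⬜🟫⬛🟩🟫🟩⬜🟫❓❓❓❓❓❓
⬜🟩🟫⬜🟩🟩🟦🟩⬛❓❓❓❓❓
⬜⬜🟩⬜⬛🟩🟫⬜⬜🟫⬛🟩🟦⬜
🟩🟩⬛⬛🟫⬜🟫🟩⬜🟩🟫⬜🟩⬜
⬜🟫🟩🟩🟫🟦🟫⬜🟫⬜🟩🟩⬛🟩
❓❓❓🟦🟫🟩🟩⬜🟫⬜⬛⬜⬜🟫
❓❓❓❓🟫🟩🟫⬜🟫⬛⬜🟩⬜⬛
❓❓❓❓❓❓❓❓❓⬜⬛🟩⬜🟩
❓❓❓❓❓❓❓❓❓🟦🟩🟩🟩🟦
❓❓❓❓❓❓❓❓❓⬛⬜🟩⬜⬛
❓❓❓❓❓❓❓❓❓⬛🟩🔴🟩🟩
❓❓❓❓❓❓❓❓❓⬜🟩🟦⬜🟫
❓❓❓❓❓❓❓❓❓🟦⬜⬛🟩🟩

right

🟫⬛⬜🟩⬜⬛❓❓❓
❓⬜⬛🟩⬜🟩❓❓❓
❓🟦🟩🟩🟩🟦⬜❓❓
❓⬛⬜🟩⬜⬛⬜❓❓
❓⬛🟩🟩🔴🟩🟩❓❓
❓⬜🟩🟦⬜🟫⬜❓❓
❓🟦⬜⬛🟩🟩🟩❓❓
⬛⬛⬛⬛⬛⬛⬛⬛⬛
⬛⬛⬛⬛⬛⬛⬛⬛⬛

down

❓⬜⬛🟩⬜🟩❓❓❓
❓🟦🟩🟩🟩🟦⬜❓❓
❓⬛⬜🟩⬜⬛⬜❓❓
❓⬛🟩🟩🟩🟩🟩❓❓
❓⬜🟩🟦🔴🟫⬜❓❓
❓🟦⬜⬛🟩🟩🟩❓❓
⬛⬛⬛⬛⬛⬛⬛⬛⬛
⬛⬛⬛⬛⬛⬛⬛⬛⬛
⬛⬛⬛⬛⬛⬛⬛⬛⬛

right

⬜⬛🟩⬜🟩❓❓❓❓
🟦🟩🟩🟩🟦⬜❓❓❓
⬛⬜🟩⬜⬛⬜🟫❓❓
⬛🟩🟩🟩🟩🟩🟦❓❓
⬜🟩🟦⬜🔴⬜🟩❓❓
🟦⬜⬛🟩🟩🟩🟦❓❓
⬛⬛⬛⬛⬛⬛⬛⬛⬛
⬛⬛⬛⬛⬛⬛⬛⬛⬛
⬛⬛⬛⬛⬛⬛⬛⬛⬛

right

⬛🟩⬜🟩❓❓❓❓❓
🟩🟩🟩🟦⬜❓❓❓❓
⬜🟩⬜⬛⬜🟫⬛❓❓
🟩🟩🟩🟩🟩🟦🟫❓❓
🟩🟦⬜🟫🔴🟩🟩❓❓
⬜⬛🟩🟩🟩🟦🟫❓❓
⬛⬛⬛⬛⬛⬛⬛⬛⬛
⬛⬛⬛⬛⬛⬛⬛⬛⬛
⬛⬛⬛⬛⬛⬛⬛⬛⬛

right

🟩⬜🟩❓❓❓❓❓❓
🟩🟩🟦⬜❓❓❓❓❓
🟩⬜⬛⬜🟫⬛⬜❓❓
🟩🟩🟩🟩🟦🟫🟦❓❓
🟦⬜🟫⬜🔴🟩🟩❓❓
⬛🟩🟩🟩🟦🟫🟩❓❓
⬛⬛⬛⬛⬛⬛⬛⬛⬛
⬛⬛⬛⬛⬛⬛⬛⬛⬛
⬛⬛⬛⬛⬛⬛⬛⬛⬛

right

⬜🟩❓❓❓❓❓❓⬛
🟩🟦⬜❓❓❓❓❓⬛
⬜⬛⬜🟫⬛⬜🟫❓⬛
🟩🟩🟩🟦🟫🟦🟩❓⬛
⬜🟫⬜🟩🔴🟩⬜❓⬛
🟩🟩🟩🟦🟫🟩🟩❓⬛
⬛⬛⬛⬛⬛⬛⬛⬛⬛
⬛⬛⬛⬛⬛⬛⬛⬛⬛
⬛⬛⬛⬛⬛⬛⬛⬛⬛

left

🟩⬜🟩❓❓❓❓❓❓
🟩🟩🟦⬜❓❓❓❓❓
🟩⬜⬛⬜🟫⬛⬜🟫❓
🟩🟩🟩🟩🟦🟫🟦🟩❓
🟦⬜🟫⬜🔴🟩🟩⬜❓
⬛🟩🟩🟩🟦🟫🟩🟩❓
⬛⬛⬛⬛⬛⬛⬛⬛⬛
⬛⬛⬛⬛⬛⬛⬛⬛⬛
⬛⬛⬛⬛⬛⬛⬛⬛⬛

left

⬛🟩⬜🟩❓❓❓❓❓
🟩🟩🟩🟦⬜❓❓❓❓
⬜🟩⬜⬛⬜🟫⬛⬜🟫
🟩🟩🟩🟩🟩🟦🟫🟦🟩
🟩🟦⬜🟫🔴🟩🟩🟩⬜
⬜⬛🟩🟩🟩🟦🟫🟩🟩
⬛⬛⬛⬛⬛⬛⬛⬛⬛
⬛⬛⬛⬛⬛⬛⬛⬛⬛
⬛⬛⬛⬛⬛⬛⬛⬛⬛

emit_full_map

🟫⬜🟩🟫🟩🟩⬛⬛❓❓❓❓❓❓❓❓❓❓❓
⬜🟫⬛🟩🟫🟩⬜🟫❓❓❓❓❓❓❓❓❓❓❓
⬜🟩🟫⬜🟩🟩🟦🟩⬛❓❓❓❓❓❓❓❓❓❓
⬜⬜🟩⬜⬛🟩🟫⬜⬜🟫⬛🟩🟦⬜❓❓❓❓❓
🟩🟩⬛⬛🟫⬜🟫🟩⬜🟩🟫⬜🟩⬜❓❓❓❓❓
⬜🟫🟩🟩🟫🟦🟫⬜🟫⬜🟩🟩⬛🟩❓❓❓❓❓
❓❓❓🟦🟫🟩🟩⬜🟫⬜⬛⬜⬜🟫❓❓❓❓❓
❓❓❓❓🟫🟩🟫⬜🟫⬛⬜🟩⬜⬛❓❓❓❓❓
❓❓❓❓❓❓❓❓❓⬜⬛🟩⬜🟩❓❓❓❓❓
❓❓❓❓❓❓❓❓❓🟦🟩🟩🟩🟦⬜❓❓❓❓
❓❓❓❓❓❓❓❓❓⬛⬜🟩⬜⬛⬜🟫⬛⬜🟫
❓❓❓❓❓❓❓❓❓⬛🟩🟩🟩🟩🟩🟦🟫🟦🟩
❓❓❓❓❓❓❓❓❓⬜🟩🟦⬜🟫🔴🟩🟩🟩⬜
❓❓❓❓❓❓❓❓❓🟦⬜⬛🟩🟩🟩🟦🟫🟩🟩
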